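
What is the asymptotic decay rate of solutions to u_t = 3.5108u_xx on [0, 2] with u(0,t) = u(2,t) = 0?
Eigenvalues: λₙ = 3.5108n²π²/2².
First three modes:
  n=1: λ₁ = 3.5108π²/2² ≈ 8.663
  n=2: λ₂ = 14.0432π²/2² ≈ 34.65 (4× faster decay)
  n=3: λ₃ = 31.5972π²/2² ≈ 77.963 (9× faster decay)
As t → ∞, higher modes decay exponentially faster. The n=1 mode dominates: u ~ c₁ sin(πx/2) e^{-λ₁t}.
Decay rate: λ₁ = 3.5108π²/2² ≈ 8.663.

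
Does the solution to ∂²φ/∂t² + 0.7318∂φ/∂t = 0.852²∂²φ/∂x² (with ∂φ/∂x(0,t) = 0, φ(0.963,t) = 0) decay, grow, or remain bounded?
φ → 0. Damping (γ=0.7318) dissipates energy; oscillations decay exponentially.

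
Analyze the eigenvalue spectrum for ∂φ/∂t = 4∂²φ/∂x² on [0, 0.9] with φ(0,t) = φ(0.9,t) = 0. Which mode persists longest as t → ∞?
Eigenvalues: λₙ = 4n²π²/0.9².
First three modes:
  n=1: λ₁ = 4π²/0.9² ≈ 48.739
  n=2: λ₂ = 16π²/0.9² ≈ 194.955 (4× faster decay)
  n=3: λ₃ = 36π²/0.9² ≈ 438.649 (9× faster decay)
As t → ∞, higher modes decay exponentially faster. The n=1 mode dominates: φ ~ c₁ sin(πx/0.9) e^{-λ₁t}.
Decay rate: λ₁ = 4π²/0.9² ≈ 48.739.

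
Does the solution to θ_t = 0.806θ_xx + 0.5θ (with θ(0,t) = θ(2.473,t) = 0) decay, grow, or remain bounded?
θ → 0. Diffusion dominates reaction (r=0.5 < κπ²/L²≈1.3); solution decays.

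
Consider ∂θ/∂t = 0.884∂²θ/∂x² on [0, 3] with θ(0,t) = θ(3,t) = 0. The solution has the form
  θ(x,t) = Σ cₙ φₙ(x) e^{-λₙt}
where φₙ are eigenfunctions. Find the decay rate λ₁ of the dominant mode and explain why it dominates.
Eigenvalues: λₙ = 0.884n²π²/3².
First three modes:
  n=1: λ₁ = 0.884π²/3² ≈ 0.969
  n=2: λ₂ = 3.536π²/3² ≈ 3.878 (4× faster decay)
  n=3: λ₃ = 7.956π²/3² ≈ 8.725 (9× faster decay)
As t → ∞, higher modes decay exponentially faster. The n=1 mode dominates: θ ~ c₁ sin(πx/3) e^{-λ₁t}.
Decay rate: λ₁ = 0.884π²/3² ≈ 0.969.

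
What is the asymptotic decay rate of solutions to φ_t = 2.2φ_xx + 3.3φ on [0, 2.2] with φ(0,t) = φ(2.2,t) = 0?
Eigenvalues: λₙ = 2.2n²π²/2.2² - 3.3.
First three modes:
  n=1: λ₁ = 2.2π²/2.2² - 3.3 ≈ 1.186
  n=2: λ₂ = 8.8π²/2.2² - 3.3 ≈ 14.645
  n=3: λ₃ = 19.8π²/2.2² - 3.3 ≈ 37.076
Since 2.2π²/2.2² ≈ 4.486 > 3.3, all λₙ > 0.
The n=1 mode decays slowest → dominates as t → ∞.
Asymptotic: φ ~ c₁ sin(πx/2.2) e^{-λ₁t} with decay rate λ₁ ≈ 1.186.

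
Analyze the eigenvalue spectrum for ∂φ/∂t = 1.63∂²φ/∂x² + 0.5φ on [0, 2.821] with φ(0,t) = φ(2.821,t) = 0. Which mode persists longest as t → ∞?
Eigenvalues: λₙ = 1.63n²π²/2.821² - 0.5.
First three modes:
  n=1: λ₁ = 1.63π²/2.821² - 0.5 ≈ 1.522
  n=2: λ₂ = 6.52π²/2.821² - 0.5 ≈ 7.586
  n=3: λ₃ = 14.67π²/2.821² - 0.5 ≈ 17.694
Since 1.63π²/2.821² ≈ 2.022 > 0.5, all λₙ > 0.
The n=1 mode decays slowest → dominates as t → ∞.
Asymptotic: φ ~ c₁ sin(πx/2.821) e^{-λ₁t} with decay rate λ₁ ≈ 1.522.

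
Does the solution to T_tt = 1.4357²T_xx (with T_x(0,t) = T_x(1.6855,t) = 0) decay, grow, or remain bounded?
T oscillates about a mean that drifts linearly in t (generically unbounded; no decay). There is no damping, so the nonconstant modes persist as standing waves (energy conserved, no decay). But with Neumann conditions at both ends the constant mode has eigenvalue 0: the spatial mean M(t) of T satisfies M'' = 0, so M(t) = M(0) + M'(0)·t. Unless the initial velocity has zero mean (∫T_t(x,0)dx = 0), the solution grows linearly in t (unbounded, though not exponentially); if it does have zero mean, the solution stays bounded and simply oscillates.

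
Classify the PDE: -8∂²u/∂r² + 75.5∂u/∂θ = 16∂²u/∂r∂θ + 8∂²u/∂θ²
Rewriting in standard form: -8∂²u/∂r² - 16∂²u/∂r∂θ - 8∂²u/∂θ² + 75.5∂u/∂θ = 0. A = -8, B = -16, C = -8. Discriminant B² - 4AC = 0. Since 0 = 0, parabolic.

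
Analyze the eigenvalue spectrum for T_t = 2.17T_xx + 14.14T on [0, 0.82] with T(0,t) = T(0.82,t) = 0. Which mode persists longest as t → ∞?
Eigenvalues: λₙ = 2.17n²π²/0.82² - 14.14.
First three modes:
  n=1: λ₁ = 2.17π²/0.82² - 14.14 ≈ 17.712
  n=2: λ₂ = 8.68π²/0.82² - 14.14 ≈ 113.267
  n=3: λ₃ = 19.53π²/0.82² - 14.14 ≈ 272.525
Since 2.17π²/0.82² ≈ 31.852 > 14.14, all λₙ > 0.
The n=1 mode decays slowest → dominates as t → ∞.
Asymptotic: T ~ c₁ sin(πx/0.82) e^{-λ₁t} with decay rate λ₁ ≈ 17.712.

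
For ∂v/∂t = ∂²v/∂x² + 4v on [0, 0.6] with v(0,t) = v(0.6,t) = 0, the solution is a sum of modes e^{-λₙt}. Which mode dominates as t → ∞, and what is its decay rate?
Eigenvalues: λₙ = n²π²/0.6² - 4.
First three modes:
  n=1: λ₁ = π²/0.6² - 4 ≈ 23.416
  n=2: λ₂ = 4π²/0.6² - 4 ≈ 105.662
  n=3: λ₃ = 9π²/0.6² - 4 ≈ 242.74
Since π²/0.6² ≈ 27.416 > 4, all λₙ > 0.
The n=1 mode decays slowest → dominates as t → ∞.
Asymptotic: v ~ c₁ sin(πx/0.6) e^{-λ₁t} with decay rate λ₁ ≈ 23.416.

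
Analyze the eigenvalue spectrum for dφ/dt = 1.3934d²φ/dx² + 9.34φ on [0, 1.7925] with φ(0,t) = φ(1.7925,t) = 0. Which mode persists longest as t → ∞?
Eigenvalues: λₙ = 1.3934n²π²/1.7925² - 9.34.
First three modes:
  n=1: λ₁ = 1.3934π²/1.7925² - 9.34 ≈ -5.06
  n=2: λ₂ = 5.5736π²/1.7925² - 9.34 ≈ 7.781
  n=3: λ₃ = 12.5406π²/1.7925² - 9.34 ≈ 29.181
Since 1.3934π²/1.7925² ≈ 4.28 < 9.34, λ₁ < 0.
The n=1 mode grows fastest (−λₙ is largest for n=1) → dominates.
Asymptotic: φ ~ c₁ sin(πx/1.7925) e^{5.06t} (exponential growth at rate −λ₁ ≈ 5.06).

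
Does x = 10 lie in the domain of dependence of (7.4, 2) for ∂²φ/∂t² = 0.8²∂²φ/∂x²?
No. The domain of dependence is [5.8, 9], and 10 is outside this interval.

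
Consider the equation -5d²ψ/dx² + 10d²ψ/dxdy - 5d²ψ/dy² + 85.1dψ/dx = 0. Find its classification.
Parabolic. (A = -5, B = 10, C = -5 gives B² - 4AC = 0.)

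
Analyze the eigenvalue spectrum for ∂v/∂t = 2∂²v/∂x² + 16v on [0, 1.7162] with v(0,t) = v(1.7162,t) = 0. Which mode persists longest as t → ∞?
Eigenvalues: λₙ = 2n²π²/1.7162² - 16.
First three modes:
  n=1: λ₁ = 2π²/1.7162² - 16 ≈ -9.298
  n=2: λ₂ = 8π²/1.7162² - 16 ≈ 10.807
  n=3: λ₃ = 18π²/1.7162² - 16 ≈ 44.317
Since 2π²/1.7162² ≈ 6.702 < 16, λ₁ < 0.
The n=1 mode grows fastest (−λₙ is largest for n=1) → dominates.
Asymptotic: v ~ c₁ sin(πx/1.7162) e^{9.298t} (exponential growth at rate −λ₁ ≈ 9.298).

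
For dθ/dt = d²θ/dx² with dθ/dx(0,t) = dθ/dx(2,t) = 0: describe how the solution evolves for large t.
θ → constant (steady state). Heat is conserved (no flux at boundaries); solution approaches the spatial average.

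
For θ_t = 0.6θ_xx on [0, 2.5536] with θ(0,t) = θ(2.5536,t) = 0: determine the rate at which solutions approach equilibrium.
Eigenvalues: λₙ = 0.6n²π²/2.5536².
First three modes:
  n=1: λ₁ = 0.6π²/2.5536² ≈ 0.908
  n=2: λ₂ = 2.4π²/2.5536² ≈ 3.632 (4× faster decay)
  n=3: λ₃ = 5.4π²/2.5536² ≈ 8.173 (9× faster decay)
As t → ∞, higher modes decay exponentially faster. The n=1 mode dominates: θ ~ c₁ sin(πx/2.5536) e^{-λ₁t}.
Decay rate: λ₁ = 0.6π²/2.5536² ≈ 0.908.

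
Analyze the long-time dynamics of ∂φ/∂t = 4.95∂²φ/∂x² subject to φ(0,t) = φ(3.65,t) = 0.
Long-time behavior: φ → 0. Heat diffuses out through both boundaries.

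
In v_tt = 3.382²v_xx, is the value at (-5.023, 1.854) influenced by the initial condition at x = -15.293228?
No. The domain of dependence is [-11.293228, 1.247228], and -15.293228 is outside this interval.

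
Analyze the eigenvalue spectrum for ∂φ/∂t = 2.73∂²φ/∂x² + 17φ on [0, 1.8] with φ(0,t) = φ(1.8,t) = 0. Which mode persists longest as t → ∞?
Eigenvalues: λₙ = 2.73n²π²/1.8² - 17.
First three modes:
  n=1: λ₁ = 2.73π²/1.8² - 17 ≈ -8.684
  n=2: λ₂ = 10.92π²/1.8² - 17 ≈ 16.264
  n=3: λ₃ = 24.57π²/1.8² - 17 ≈ 57.845
Since 2.73π²/1.8² ≈ 8.316 < 17, λ₁ < 0.
The n=1 mode grows fastest (−λₙ is largest for n=1) → dominates.
Asymptotic: φ ~ c₁ sin(πx/1.8) e^{8.684t} (exponential growth at rate −λ₁ ≈ 8.684).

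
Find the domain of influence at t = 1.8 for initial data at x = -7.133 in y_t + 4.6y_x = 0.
At x = 1.147. The characteristic carries data from (-7.133, 0) to (1.147, 1.8).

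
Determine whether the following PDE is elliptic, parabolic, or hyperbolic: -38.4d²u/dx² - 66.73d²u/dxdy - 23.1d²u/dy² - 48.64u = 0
Coefficients: A = -38.4, B = -66.73, C = -23.1. B² - 4AC = 904.7329, which is positive, so the equation is hyperbolic.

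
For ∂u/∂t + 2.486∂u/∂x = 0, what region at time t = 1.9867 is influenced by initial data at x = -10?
At x = -5.0610638. The characteristic carries data from (-10, 0) to (-5.0610638, 1.9867).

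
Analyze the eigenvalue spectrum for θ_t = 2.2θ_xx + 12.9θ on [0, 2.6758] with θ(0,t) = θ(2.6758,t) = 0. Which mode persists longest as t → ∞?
Eigenvalues: λₙ = 2.2n²π²/2.6758² - 12.9.
First three modes:
  n=1: λ₁ = 2.2π²/2.6758² - 12.9 ≈ -9.867
  n=2: λ₂ = 8.8π²/2.6758² - 12.9 ≈ -0.77
  n=3: λ₃ = 19.8π²/2.6758² - 12.9 ≈ 14.393
Since 2.2π²/2.6758² ≈ 3.033 < 12.9, λ₁ < 0.
The n=1 mode grows fastest (−λₙ is largest for n=1) → dominates.
Asymptotic: θ ~ c₁ sin(πx/2.6758) e^{9.867t} (exponential growth at rate −λ₁ ≈ 9.867).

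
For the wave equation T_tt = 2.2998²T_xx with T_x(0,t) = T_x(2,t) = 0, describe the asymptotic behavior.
T oscillates about a mean that drifts linearly in t (generically unbounded; no decay). There is no damping, so the nonconstant modes persist as standing waves (energy conserved, no decay). But with Neumann conditions at both ends the constant mode has eigenvalue 0: the spatial mean M(t) of T satisfies M'' = 0, so M(t) = M(0) + M'(0)·t. Unless the initial velocity has zero mean (∫T_t(x,0)dx = 0), the solution grows linearly in t (unbounded, though not exponentially); if it does have zero mean, the solution stays bounded and simply oscillates.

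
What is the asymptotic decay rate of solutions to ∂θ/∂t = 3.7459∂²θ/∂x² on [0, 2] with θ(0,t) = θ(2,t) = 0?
Eigenvalues: λₙ = 3.7459n²π²/2².
First three modes:
  n=1: λ₁ = 3.7459π²/2² ≈ 9.243
  n=2: λ₂ = 14.9836π²/2² ≈ 36.971 (4× faster decay)
  n=3: λ₃ = 33.7131π²/2² ≈ 83.184 (9× faster decay)
As t → ∞, higher modes decay exponentially faster. The n=1 mode dominates: θ ~ c₁ sin(πx/2) e^{-λ₁t}.
Decay rate: λ₁ = 3.7459π²/2² ≈ 9.243.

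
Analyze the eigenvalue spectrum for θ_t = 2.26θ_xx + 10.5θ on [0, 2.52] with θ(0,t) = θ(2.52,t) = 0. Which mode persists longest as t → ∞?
Eigenvalues: λₙ = 2.26n²π²/2.52² - 10.5.
First three modes:
  n=1: λ₁ = 2.26π²/2.52² - 10.5 ≈ -6.988
  n=2: λ₂ = 9.04π²/2.52² - 10.5 ≈ 3.55
  n=3: λ₃ = 20.34π²/2.52² - 10.5 ≈ 21.112
Since 2.26π²/2.52² ≈ 3.512 < 10.5, λ₁ < 0.
The n=1 mode grows fastest (−λₙ is largest for n=1) → dominates.
Asymptotic: θ ~ c₁ sin(πx/2.52) e^{6.988t} (exponential growth at rate −λ₁ ≈ 6.988).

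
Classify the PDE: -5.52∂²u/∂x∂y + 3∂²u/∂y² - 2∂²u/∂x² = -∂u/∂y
Rewriting in standard form: -2∂²u/∂x² - 5.52∂²u/∂x∂y + 3∂²u/∂y² + ∂u/∂y = 0. A = -2, B = -5.52, C = 3. Discriminant B² - 4AC = 54.4704. Since 54.4704 > 0, hyperbolic.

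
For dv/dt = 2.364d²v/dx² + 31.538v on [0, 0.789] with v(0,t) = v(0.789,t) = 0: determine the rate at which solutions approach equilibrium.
Eigenvalues: λₙ = 2.364n²π²/0.789² - 31.538.
First three modes:
  n=1: λ₁ = 2.364π²/0.789² - 31.538 ≈ 5.941
  n=2: λ₂ = 9.456π²/0.789² - 31.538 ≈ 118.38
  n=3: λ₃ = 21.276π²/0.789² - 31.538 ≈ 305.777
Since 2.364π²/0.789² ≈ 37.479 > 31.538, all λₙ > 0.
The n=1 mode decays slowest → dominates as t → ∞.
Asymptotic: v ~ c₁ sin(πx/0.789) e^{-λ₁t} with decay rate λ₁ ≈ 5.941.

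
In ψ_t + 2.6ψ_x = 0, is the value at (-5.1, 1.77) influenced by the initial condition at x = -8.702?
No. Only data at x = -9.702 affects (-5.1, 1.77). Advection has one-way propagation along characteristics.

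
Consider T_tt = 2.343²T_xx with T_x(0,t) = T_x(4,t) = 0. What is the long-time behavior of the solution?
As t → ∞, T oscillates about a mean that drifts linearly in t (generically unbounded; no decay). There is no damping, so the nonconstant modes persist as standing waves (energy conserved, no decay). But with Neumann conditions at both ends the constant mode has eigenvalue 0: the spatial mean M(t) of T satisfies M'' = 0, so M(t) = M(0) + M'(0)·t. Unless the initial velocity has zero mean (∫T_t(x,0)dx = 0), the solution grows linearly in t (unbounded, though not exponentially); if it does have zero mean, the solution stays bounded and simply oscillates.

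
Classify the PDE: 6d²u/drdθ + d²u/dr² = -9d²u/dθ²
Rewriting in standard form: d²u/dr² + 6d²u/drdθ + 9d²u/dθ² = 0. A = 1, B = 6, C = 9. Discriminant B² - 4AC = 0. Since 0 = 0, parabolic.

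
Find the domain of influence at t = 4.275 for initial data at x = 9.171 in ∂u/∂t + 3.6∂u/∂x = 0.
At x = 24.561. The characteristic carries data from (9.171, 0) to (24.561, 4.275).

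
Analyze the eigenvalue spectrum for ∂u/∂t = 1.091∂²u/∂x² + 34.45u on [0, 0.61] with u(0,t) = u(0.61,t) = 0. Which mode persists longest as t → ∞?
Eigenvalues: λₙ = 1.091n²π²/0.61² - 34.45.
First three modes:
  n=1: λ₁ = 1.091π²/0.61² - 34.45 ≈ -5.512
  n=2: λ₂ = 4.364π²/0.61² - 34.45 ≈ 81.301
  n=3: λ₃ = 9.819π²/0.61² - 34.45 ≈ 225.99
Since 1.091π²/0.61² ≈ 28.938 < 34.45, λ₁ < 0.
The n=1 mode grows fastest (−λₙ is largest for n=1) → dominates.
Asymptotic: u ~ c₁ sin(πx/0.61) e^{5.512t} (exponential growth at rate −λ₁ ≈ 5.512).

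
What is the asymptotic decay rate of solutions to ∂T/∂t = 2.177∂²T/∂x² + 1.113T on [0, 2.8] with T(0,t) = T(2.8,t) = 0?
Eigenvalues: λₙ = 2.177n²π²/2.8² - 1.113.
First three modes:
  n=1: λ₁ = 2.177π²/2.8² - 1.113 ≈ 1.628
  n=2: λ₂ = 8.708π²/2.8² - 1.113 ≈ 9.849
  n=3: λ₃ = 19.593π²/2.8² - 1.113 ≈ 23.552
Since 2.177π²/2.8² ≈ 2.741 > 1.113, all λₙ > 0.
The n=1 mode decays slowest → dominates as t → ∞.
Asymptotic: T ~ c₁ sin(πx/2.8) e^{-λ₁t} with decay rate λ₁ ≈ 1.628.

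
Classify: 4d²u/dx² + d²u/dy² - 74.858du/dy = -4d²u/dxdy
Rewriting in standard form: 4d²u/dx² + 4d²u/dxdy + d²u/dy² - 74.858du/dy = 0. Parabolic (discriminant = 0).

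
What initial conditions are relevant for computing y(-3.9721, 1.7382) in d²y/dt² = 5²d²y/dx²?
Domain of dependence: [-12.6631, 4.7189]. Signals travel at speed 5, so data within |x - -3.9721| ≤ 5·1.7382 = 8.691 can reach the point.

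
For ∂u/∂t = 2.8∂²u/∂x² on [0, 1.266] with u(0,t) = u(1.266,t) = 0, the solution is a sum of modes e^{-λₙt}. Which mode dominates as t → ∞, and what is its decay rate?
Eigenvalues: λₙ = 2.8n²π²/1.266².
First three modes:
  n=1: λ₁ = 2.8π²/1.266² ≈ 17.242
  n=2: λ₂ = 11.2π²/1.266² ≈ 68.968 (4× faster decay)
  n=3: λ₃ = 25.2π²/1.266² ≈ 155.179 (9× faster decay)
As t → ∞, higher modes decay exponentially faster. The n=1 mode dominates: u ~ c₁ sin(πx/1.266) e^{-λ₁t}.
Decay rate: λ₁ = 2.8π²/1.266² ≈ 17.242.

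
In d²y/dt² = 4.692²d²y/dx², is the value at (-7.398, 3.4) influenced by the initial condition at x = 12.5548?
No. The domain of dependence is [-23.3508, 8.5548], and 12.5548 is outside this interval.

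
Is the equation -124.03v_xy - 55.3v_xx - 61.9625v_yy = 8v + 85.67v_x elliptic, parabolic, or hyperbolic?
Rewriting in standard form: -55.3v_xx - 124.03v_xy - 61.9625v_yy - 85.67v_x - 8v = 0. Computing B² - 4AC with A = -55.3, B = -124.03, C = -61.9625: discriminant = 1677.3359 (positive). Answer: hyperbolic.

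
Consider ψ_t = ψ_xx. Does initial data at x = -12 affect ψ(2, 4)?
Yes, for any finite x. The heat equation has infinite propagation speed, so all initial data affects all points at any t > 0.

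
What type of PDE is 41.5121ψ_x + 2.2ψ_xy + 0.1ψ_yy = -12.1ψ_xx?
Rewriting in standard form: 12.1ψ_xx + 2.2ψ_xy + 0.1ψ_yy + 41.5121ψ_x = 0. With A = 12.1, B = 2.2, C = 0.1, the discriminant is 0. This is a parabolic PDE.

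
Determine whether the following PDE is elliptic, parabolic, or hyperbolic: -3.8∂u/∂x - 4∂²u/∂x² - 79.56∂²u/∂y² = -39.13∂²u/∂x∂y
Rewriting in standard form: -4∂²u/∂x² + 39.13∂²u/∂x∂y - 79.56∂²u/∂y² - 3.8∂u/∂x = 0. Coefficients: A = -4, B = 39.13, C = -79.56. B² - 4AC = 258.1969, which is positive, so the equation is hyperbolic.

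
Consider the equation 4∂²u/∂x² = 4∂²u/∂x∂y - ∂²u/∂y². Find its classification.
Rewriting in standard form: 4∂²u/∂x² - 4∂²u/∂x∂y + ∂²u/∂y² = 0. Parabolic. (A = 4, B = -4, C = 1 gives B² - 4AC = 0.)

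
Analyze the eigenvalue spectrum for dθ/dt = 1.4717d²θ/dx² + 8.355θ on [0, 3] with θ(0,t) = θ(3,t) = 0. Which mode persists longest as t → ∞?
Eigenvalues: λₙ = 1.4717n²π²/3² - 8.355.
First three modes:
  n=1: λ₁ = 1.4717π²/3² - 8.355 ≈ -6.741
  n=2: λ₂ = 5.8868π²/3² - 8.355 ≈ -1.899
  n=3: λ₃ = 13.2453π²/3² - 8.355 ≈ 6.17
Since 1.4717π²/3² ≈ 1.614 < 8.355, λ₁ < 0.
The n=1 mode grows fastest (−λₙ is largest for n=1) → dominates.
Asymptotic: θ ~ c₁ sin(πx/3) e^{6.741t} (exponential growth at rate −λ₁ ≈ 6.741).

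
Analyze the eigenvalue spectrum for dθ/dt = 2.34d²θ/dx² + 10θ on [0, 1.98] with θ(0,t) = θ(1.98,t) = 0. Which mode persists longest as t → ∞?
Eigenvalues: λₙ = 2.34n²π²/1.98² - 10.
First three modes:
  n=1: λ₁ = 2.34π²/1.98² - 10 ≈ -4.109
  n=2: λ₂ = 9.36π²/1.98² - 10 ≈ 13.564
  n=3: λ₃ = 21.06π²/1.98² - 10 ≈ 43.019
Since 2.34π²/1.98² ≈ 5.891 < 10, λ₁ < 0.
The n=1 mode grows fastest (−λₙ is largest for n=1) → dominates.
Asymptotic: θ ~ c₁ sin(πx/1.98) e^{4.109t} (exponential growth at rate −λ₁ ≈ 4.109).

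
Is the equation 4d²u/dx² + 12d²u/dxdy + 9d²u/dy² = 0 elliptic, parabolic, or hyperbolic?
Computing B² - 4AC with A = 4, B = 12, C = 9: discriminant = 0 (zero). Answer: parabolic.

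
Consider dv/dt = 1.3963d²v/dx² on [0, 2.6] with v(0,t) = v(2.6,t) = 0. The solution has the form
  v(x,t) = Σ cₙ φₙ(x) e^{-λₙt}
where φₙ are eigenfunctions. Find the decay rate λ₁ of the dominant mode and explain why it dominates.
Eigenvalues: λₙ = 1.3963n²π²/2.6².
First three modes:
  n=1: λ₁ = 1.3963π²/2.6² ≈ 2.039
  n=2: λ₂ = 5.5852π²/2.6² ≈ 8.154 (4× faster decay)
  n=3: λ₃ = 12.5667π²/2.6² ≈ 18.347 (9× faster decay)
As t → ∞, higher modes decay exponentially faster. The n=1 mode dominates: v ~ c₁ sin(πx/2.6) e^{-λ₁t}.
Decay rate: λ₁ = 1.3963π²/2.6² ≈ 2.039.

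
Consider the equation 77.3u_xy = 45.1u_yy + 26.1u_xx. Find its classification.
Rewriting in standard form: -26.1u_xx + 77.3u_xy - 45.1u_yy = 0. Hyperbolic. (A = -26.1, B = 77.3, C = -45.1 gives B² - 4AC = 1266.85.)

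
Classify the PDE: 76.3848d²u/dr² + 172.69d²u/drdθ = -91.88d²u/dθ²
Rewriting in standard form: 76.3848d²u/dr² + 172.69d²u/drdθ + 91.88d²u/dθ² = 0. A = 76.3848, B = 172.69, C = 91.88. Discriminant B² - 4AC = 1748.894404. Since 1748.894404 > 0, hyperbolic.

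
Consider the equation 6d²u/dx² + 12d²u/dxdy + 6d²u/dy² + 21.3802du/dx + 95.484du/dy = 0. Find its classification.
Parabolic. (A = 6, B = 12, C = 6 gives B² - 4AC = 0.)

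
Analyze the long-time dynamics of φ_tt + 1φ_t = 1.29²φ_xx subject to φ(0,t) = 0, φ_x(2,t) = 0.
Long-time behavior: φ → 0. Damping (γ=1) dissipates energy; oscillations decay exponentially.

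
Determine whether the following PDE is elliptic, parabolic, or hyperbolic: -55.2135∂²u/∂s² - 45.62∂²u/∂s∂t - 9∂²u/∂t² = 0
Coefficients: A = -55.2135, B = -45.62, C = -9. B² - 4AC = 93.4984, which is positive, so the equation is hyperbolic.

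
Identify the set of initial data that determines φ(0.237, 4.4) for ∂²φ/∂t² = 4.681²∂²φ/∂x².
Domain of dependence: [-20.3594, 20.8334]. Signals travel at speed 4.681, so data within |x - 0.237| ≤ 4.681·4.4 = 20.5964 can reach the point.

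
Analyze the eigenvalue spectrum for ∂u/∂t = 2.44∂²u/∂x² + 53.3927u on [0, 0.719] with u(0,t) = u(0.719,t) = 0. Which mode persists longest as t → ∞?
Eigenvalues: λₙ = 2.44n²π²/0.719² - 53.3927.
First three modes:
  n=1: λ₁ = 2.44π²/0.719² - 53.3927 ≈ -6.809
  n=2: λ₂ = 9.76π²/0.719² - 53.3927 ≈ 132.941
  n=3: λ₃ = 21.96π²/0.719² - 53.3927 ≈ 365.858
Since 2.44π²/0.719² ≈ 46.583 < 53.3927, λ₁ < 0.
The n=1 mode grows fastest (−λₙ is largest for n=1) → dominates.
Asymptotic: u ~ c₁ sin(πx/0.719) e^{6.809t} (exponential growth at rate −λ₁ ≈ 6.809).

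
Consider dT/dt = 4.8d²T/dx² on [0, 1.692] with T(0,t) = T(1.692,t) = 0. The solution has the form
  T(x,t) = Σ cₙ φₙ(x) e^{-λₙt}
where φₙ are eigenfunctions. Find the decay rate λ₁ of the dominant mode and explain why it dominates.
Eigenvalues: λₙ = 4.8n²π²/1.692².
First three modes:
  n=1: λ₁ = 4.8π²/1.692² ≈ 16.548
  n=2: λ₂ = 19.2π²/1.692² ≈ 66.191 (4× faster decay)
  n=3: λ₃ = 43.2π²/1.692² ≈ 148.93 (9× faster decay)
As t → ∞, higher modes decay exponentially faster. The n=1 mode dominates: T ~ c₁ sin(πx/1.692) e^{-λ₁t}.
Decay rate: λ₁ = 4.8π²/1.692² ≈ 16.548.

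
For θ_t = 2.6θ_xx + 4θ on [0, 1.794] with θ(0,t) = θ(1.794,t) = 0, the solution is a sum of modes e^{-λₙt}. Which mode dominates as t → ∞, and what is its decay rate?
Eigenvalues: λₙ = 2.6n²π²/1.794² - 4.
First three modes:
  n=1: λ₁ = 2.6π²/1.794² - 4 ≈ 3.973
  n=2: λ₂ = 10.4π²/1.794² - 4 ≈ 27.892
  n=3: λ₃ = 23.4π²/1.794² - 4 ≈ 67.758
Since 2.6π²/1.794² ≈ 7.973 > 4, all λₙ > 0.
The n=1 mode decays slowest → dominates as t → ∞.
Asymptotic: θ ~ c₁ sin(πx/1.794) e^{-λ₁t} with decay rate λ₁ ≈ 3.973.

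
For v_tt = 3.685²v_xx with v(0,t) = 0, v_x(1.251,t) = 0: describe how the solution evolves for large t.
v oscillates (no decay). Energy is conserved; the solution oscillates indefinitely as standing waves.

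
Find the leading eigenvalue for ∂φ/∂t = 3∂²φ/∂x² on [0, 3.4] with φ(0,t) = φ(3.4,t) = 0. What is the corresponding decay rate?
Eigenvalues: λₙ = 3n²π²/3.4².
First three modes:
  n=1: λ₁ = 3π²/3.4² ≈ 2.561
  n=2: λ₂ = 12π²/3.4² ≈ 10.245 (4× faster decay)
  n=3: λ₃ = 27π²/3.4² ≈ 23.052 (9× faster decay)
As t → ∞, higher modes decay exponentially faster. The n=1 mode dominates: φ ~ c₁ sin(πx/3.4) e^{-λ₁t}.
Decay rate: λ₁ = 3π²/3.4² ≈ 2.561.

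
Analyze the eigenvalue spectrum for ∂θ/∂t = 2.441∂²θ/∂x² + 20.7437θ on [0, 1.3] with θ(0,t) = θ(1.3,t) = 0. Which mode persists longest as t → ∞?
Eigenvalues: λₙ = 2.441n²π²/1.3² - 20.7437.
First three modes:
  n=1: λ₁ = 2.441π²/1.3² - 20.7437 ≈ -6.488
  n=2: λ₂ = 9.764π²/1.3² - 20.7437 ≈ 36.278
  n=3: λ₃ = 21.969π²/1.3² - 20.7437 ≈ 107.555
Since 2.441π²/1.3² ≈ 14.255 < 20.7437, λ₁ < 0.
The n=1 mode grows fastest (−λₙ is largest for n=1) → dominates.
Asymptotic: θ ~ c₁ sin(πx/1.3) e^{6.488t} (exponential growth at rate −λ₁ ≈ 6.488).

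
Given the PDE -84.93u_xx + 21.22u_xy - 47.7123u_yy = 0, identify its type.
The second-order coefficients are A = -84.93, B = 21.22, C = -47.7123. Since B² - 4AC = -15758.534156 < 0, this is an elliptic PDE.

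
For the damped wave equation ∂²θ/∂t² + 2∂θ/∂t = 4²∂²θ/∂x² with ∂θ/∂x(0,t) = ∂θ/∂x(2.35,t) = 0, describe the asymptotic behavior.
θ → constant (steady state). Damping (γ=2) dissipates the nonconstant modes; with Neumann BCs the spatial average obeys M''+γM'=0 and tends to a finite limit.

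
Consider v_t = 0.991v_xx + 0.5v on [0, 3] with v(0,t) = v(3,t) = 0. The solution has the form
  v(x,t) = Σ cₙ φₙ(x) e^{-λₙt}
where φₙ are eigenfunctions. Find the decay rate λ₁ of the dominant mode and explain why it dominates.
Eigenvalues: λₙ = 0.991n²π²/3² - 0.5.
First three modes:
  n=1: λ₁ = 0.991π²/3² - 0.5 ≈ 0.587
  n=2: λ₂ = 3.964π²/3² - 0.5 ≈ 3.847
  n=3: λ₃ = 8.919π²/3² - 0.5 ≈ 9.281
Since 0.991π²/3² ≈ 1.087 > 0.5, all λₙ > 0.
The n=1 mode decays slowest → dominates as t → ∞.
Asymptotic: v ~ c₁ sin(πx/3) e^{-λ₁t} with decay rate λ₁ ≈ 0.587.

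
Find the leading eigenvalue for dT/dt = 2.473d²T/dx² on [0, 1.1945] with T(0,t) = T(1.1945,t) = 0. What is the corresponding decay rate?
Eigenvalues: λₙ = 2.473n²π²/1.1945².
First three modes:
  n=1: λ₁ = 2.473π²/1.1945² ≈ 17.106
  n=2: λ₂ = 9.892π²/1.1945² ≈ 68.424 (4× faster decay)
  n=3: λ₃ = 22.257π²/1.1945² ≈ 153.955 (9× faster decay)
As t → ∞, higher modes decay exponentially faster. The n=1 mode dominates: T ~ c₁ sin(πx/1.1945) e^{-λ₁t}.
Decay rate: λ₁ = 2.473π²/1.1945² ≈ 17.106.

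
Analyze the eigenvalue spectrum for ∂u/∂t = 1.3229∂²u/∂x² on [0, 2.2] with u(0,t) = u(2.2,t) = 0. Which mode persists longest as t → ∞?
Eigenvalues: λₙ = 1.3229n²π²/2.2².
First three modes:
  n=1: λ₁ = 1.3229π²/2.2² ≈ 2.698
  n=2: λ₂ = 5.2916π²/2.2² ≈ 10.79 (4× faster decay)
  n=3: λ₃ = 11.9061π²/2.2² ≈ 24.279 (9× faster decay)
As t → ∞, higher modes decay exponentially faster. The n=1 mode dominates: u ~ c₁ sin(πx/2.2) e^{-λ₁t}.
Decay rate: λ₁ = 1.3229π²/2.2² ≈ 2.698.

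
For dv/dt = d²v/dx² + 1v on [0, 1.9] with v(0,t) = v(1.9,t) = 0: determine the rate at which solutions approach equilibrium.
Eigenvalues: λₙ = n²π²/1.9² - 1.
First three modes:
  n=1: λ₁ = π²/1.9² - 1 ≈ 1.734
  n=2: λ₂ = 4π²/1.9² - 1 ≈ 9.936
  n=3: λ₃ = 9π²/1.9² - 1 ≈ 23.606
Since π²/1.9² ≈ 2.734 > 1, all λₙ > 0.
The n=1 mode decays slowest → dominates as t → ∞.
Asymptotic: v ~ c₁ sin(πx/1.9) e^{-λ₁t} with decay rate λ₁ ≈ 1.734.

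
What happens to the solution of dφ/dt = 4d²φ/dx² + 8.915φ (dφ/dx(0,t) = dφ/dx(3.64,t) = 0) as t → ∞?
φ grows unboundedly. With Neumann BCs the constant mode has diffusion eigenvalue 0, so any r > 0 makes it grow like e^(8.915t); solution grows exponentially.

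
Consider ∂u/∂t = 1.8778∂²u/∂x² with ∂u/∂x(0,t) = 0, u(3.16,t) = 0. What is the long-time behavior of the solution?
As t → ∞, u → 0. Heat escapes through the Dirichlet boundary.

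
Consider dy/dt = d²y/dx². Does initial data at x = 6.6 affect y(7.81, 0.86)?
Yes, for any finite x. The heat equation has infinite propagation speed, so all initial data affects all points at any t > 0.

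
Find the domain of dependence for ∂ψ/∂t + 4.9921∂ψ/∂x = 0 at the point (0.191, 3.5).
A single point: x = -17.28135. The characteristic through (0.191, 3.5) is x - 4.9921t = const, so x = 0.191 - 4.9921·3.5 = -17.28135.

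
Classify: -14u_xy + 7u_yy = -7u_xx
Rewriting in standard form: 7u_xx - 14u_xy + 7u_yy = 0. Parabolic (discriminant = 0).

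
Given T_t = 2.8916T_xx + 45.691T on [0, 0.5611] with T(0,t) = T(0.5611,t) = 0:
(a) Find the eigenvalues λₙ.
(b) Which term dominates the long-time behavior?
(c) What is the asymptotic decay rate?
Eigenvalues: λₙ = 2.8916n²π²/0.5611² - 45.691.
First three modes:
  n=1: λ₁ = 2.8916π²/0.5611² - 45.691 ≈ 44.957
  n=2: λ₂ = 11.5664π²/0.5611² - 45.691 ≈ 316.9
  n=3: λ₃ = 26.0244π²/0.5611² - 45.691 ≈ 770.139
Since 2.8916π²/0.5611² ≈ 90.648 > 45.691, all λₙ > 0.
The n=1 mode decays slowest → dominates as t → ∞.
Asymptotic: T ~ c₁ sin(πx/0.5611) e^{-λ₁t} with decay rate λ₁ ≈ 44.957.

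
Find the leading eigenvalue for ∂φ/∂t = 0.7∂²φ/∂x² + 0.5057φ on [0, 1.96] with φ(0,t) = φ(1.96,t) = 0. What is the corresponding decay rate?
Eigenvalues: λₙ = 0.7n²π²/1.96² - 0.5057.
First three modes:
  n=1: λ₁ = 0.7π²/1.96² - 0.5057 ≈ 1.293
  n=2: λ₂ = 2.8π²/1.96² - 0.5057 ≈ 6.688
  n=3: λ₃ = 6.3π²/1.96² - 0.5057 ≈ 15.68
Since 0.7π²/1.96² ≈ 1.798 > 0.5057, all λₙ > 0.
The n=1 mode decays slowest → dominates as t → ∞.
Asymptotic: φ ~ c₁ sin(πx/1.96) e^{-λ₁t} with decay rate λ₁ ≈ 1.293.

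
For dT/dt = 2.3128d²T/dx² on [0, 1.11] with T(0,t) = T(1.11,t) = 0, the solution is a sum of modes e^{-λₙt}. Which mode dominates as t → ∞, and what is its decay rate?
Eigenvalues: λₙ = 2.3128n²π²/1.11².
First three modes:
  n=1: λ₁ = 2.3128π²/1.11² ≈ 18.526
  n=2: λ₂ = 9.2512π²/1.11² ≈ 74.106 (4× faster decay)
  n=3: λ₃ = 20.8152π²/1.11² ≈ 166.738 (9× faster decay)
As t → ∞, higher modes decay exponentially faster. The n=1 mode dominates: T ~ c₁ sin(πx/1.11) e^{-λ₁t}.
Decay rate: λ₁ = 2.3128π²/1.11² ≈ 18.526.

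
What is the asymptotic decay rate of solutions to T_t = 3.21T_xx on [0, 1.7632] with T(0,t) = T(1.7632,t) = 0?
Eigenvalues: λₙ = 3.21n²π²/1.7632².
First three modes:
  n=1: λ₁ = 3.21π²/1.7632² ≈ 10.191
  n=2: λ₂ = 12.84π²/1.7632² ≈ 40.763 (4× faster decay)
  n=3: λ₃ = 28.89π²/1.7632² ≈ 91.716 (9× faster decay)
As t → ∞, higher modes decay exponentially faster. The n=1 mode dominates: T ~ c₁ sin(πx/1.7632) e^{-λ₁t}.
Decay rate: λ₁ = 3.21π²/1.7632² ≈ 10.191.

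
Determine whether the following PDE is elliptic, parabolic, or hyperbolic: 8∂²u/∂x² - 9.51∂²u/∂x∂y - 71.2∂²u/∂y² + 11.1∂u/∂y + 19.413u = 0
Coefficients: A = 8, B = -9.51, C = -71.2. B² - 4AC = 2368.8401, which is positive, so the equation is hyperbolic.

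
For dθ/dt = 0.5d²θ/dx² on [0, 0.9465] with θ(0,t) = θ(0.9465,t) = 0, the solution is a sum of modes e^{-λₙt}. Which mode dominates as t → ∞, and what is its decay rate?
Eigenvalues: λₙ = 0.5n²π²/0.9465².
First three modes:
  n=1: λ₁ = 0.5π²/0.9465² ≈ 5.508
  n=2: λ₂ = 2π²/0.9465² ≈ 22.034 (4× faster decay)
  n=3: λ₃ = 4.5π²/0.9465² ≈ 49.576 (9× faster decay)
As t → ∞, higher modes decay exponentially faster. The n=1 mode dominates: θ ~ c₁ sin(πx/0.9465) e^{-λ₁t}.
Decay rate: λ₁ = 0.5π²/0.9465² ≈ 5.508.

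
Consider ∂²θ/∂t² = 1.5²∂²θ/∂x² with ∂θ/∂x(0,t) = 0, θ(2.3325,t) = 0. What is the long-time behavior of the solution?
As t → ∞, θ oscillates (no decay). Energy is conserved; the solution oscillates indefinitely as standing waves.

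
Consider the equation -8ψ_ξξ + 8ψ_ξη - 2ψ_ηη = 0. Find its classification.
Parabolic. (A = -8, B = 8, C = -2 gives B² - 4AC = 0.)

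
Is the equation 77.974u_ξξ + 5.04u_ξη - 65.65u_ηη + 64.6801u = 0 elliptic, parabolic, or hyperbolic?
Computing B² - 4AC with A = 77.974, B = 5.04, C = -65.65: discriminant = 20501.374 (positive). Answer: hyperbolic.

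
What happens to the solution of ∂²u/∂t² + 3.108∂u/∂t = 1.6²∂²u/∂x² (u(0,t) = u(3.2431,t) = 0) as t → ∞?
u → 0. Damping (γ=3.108) dissipates energy; oscillations decay exponentially.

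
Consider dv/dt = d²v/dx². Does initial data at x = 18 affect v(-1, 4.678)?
Yes, for any finite x. The heat equation has infinite propagation speed, so all initial data affects all points at any t > 0.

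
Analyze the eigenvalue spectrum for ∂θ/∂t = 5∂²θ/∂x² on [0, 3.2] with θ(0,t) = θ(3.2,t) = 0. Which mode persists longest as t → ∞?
Eigenvalues: λₙ = 5n²π²/3.2².
First three modes:
  n=1: λ₁ = 5π²/3.2² ≈ 4.819
  n=2: λ₂ = 20π²/3.2² ≈ 19.277 (4× faster decay)
  n=3: λ₃ = 45π²/3.2² ≈ 43.372 (9× faster decay)
As t → ∞, higher modes decay exponentially faster. The n=1 mode dominates: θ ~ c₁ sin(πx/3.2) e^{-λ₁t}.
Decay rate: λ₁ = 5π²/3.2² ≈ 4.819.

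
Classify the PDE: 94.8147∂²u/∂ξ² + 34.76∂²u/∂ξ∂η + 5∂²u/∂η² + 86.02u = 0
A = 94.8147, B = 34.76, C = 5. Discriminant B² - 4AC = -688.0364. Since -688.0364 < 0, elliptic.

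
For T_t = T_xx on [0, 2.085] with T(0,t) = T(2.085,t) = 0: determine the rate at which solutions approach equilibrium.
Eigenvalues: λₙ = n²π²/2.085².
First three modes:
  n=1: λ₁ = π²/2.085² ≈ 2.27
  n=2: λ₂ = 4π²/2.085² ≈ 9.081 (4× faster decay)
  n=3: λ₃ = 9π²/2.085² ≈ 20.433 (9× faster decay)
As t → ∞, higher modes decay exponentially faster. The n=1 mode dominates: T ~ c₁ sin(πx/2.085) e^{-λ₁t}.
Decay rate: λ₁ = π²/2.085² ≈ 2.27.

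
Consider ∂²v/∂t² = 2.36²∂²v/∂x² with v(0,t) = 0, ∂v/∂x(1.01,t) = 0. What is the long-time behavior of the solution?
As t → ∞, v oscillates (no decay). Energy is conserved; the solution oscillates indefinitely as standing waves.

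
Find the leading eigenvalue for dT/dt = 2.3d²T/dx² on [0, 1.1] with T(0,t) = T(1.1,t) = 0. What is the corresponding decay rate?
Eigenvalues: λₙ = 2.3n²π²/1.1².
First three modes:
  n=1: λ₁ = 2.3π²/1.1² ≈ 18.76
  n=2: λ₂ = 9.2π²/1.1² ≈ 75.042 (4× faster decay)
  n=3: λ₃ = 20.7π²/1.1² ≈ 168.844 (9× faster decay)
As t → ∞, higher modes decay exponentially faster. The n=1 mode dominates: T ~ c₁ sin(πx/1.1) e^{-λ₁t}.
Decay rate: λ₁ = 2.3π²/1.1² ≈ 18.76.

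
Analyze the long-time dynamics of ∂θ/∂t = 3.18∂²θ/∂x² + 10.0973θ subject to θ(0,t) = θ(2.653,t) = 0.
Long-time behavior: θ grows unboundedly. Reaction dominates diffusion (r=10.0973 > κπ²/L²≈4.46); solution grows exponentially.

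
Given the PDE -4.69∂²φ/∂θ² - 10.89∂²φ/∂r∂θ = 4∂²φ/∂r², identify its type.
Rewriting in standard form: -4∂²φ/∂r² - 10.89∂²φ/∂r∂θ - 4.69∂²φ/∂θ² = 0. The second-order coefficients are A = -4, B = -10.89, C = -4.69. Since B² - 4AC = 43.5521 > 0, this is a hyperbolic PDE.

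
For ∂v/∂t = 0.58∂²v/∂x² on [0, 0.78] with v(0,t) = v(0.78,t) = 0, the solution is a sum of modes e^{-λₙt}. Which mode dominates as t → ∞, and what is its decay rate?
Eigenvalues: λₙ = 0.58n²π²/0.78².
First three modes:
  n=1: λ₁ = 0.58π²/0.78² ≈ 9.409
  n=2: λ₂ = 2.32π²/0.78² ≈ 37.636 (4× faster decay)
  n=3: λ₃ = 5.22π²/0.78² ≈ 84.68 (9× faster decay)
As t → ∞, higher modes decay exponentially faster. The n=1 mode dominates: v ~ c₁ sin(πx/0.78) e^{-λ₁t}.
Decay rate: λ₁ = 0.58π²/0.78² ≈ 9.409.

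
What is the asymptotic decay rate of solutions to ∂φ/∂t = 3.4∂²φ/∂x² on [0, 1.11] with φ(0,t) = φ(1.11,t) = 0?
Eigenvalues: λₙ = 3.4n²π²/1.11².
First three modes:
  n=1: λ₁ = 3.4π²/1.11² ≈ 27.235
  n=2: λ₂ = 13.6π²/1.11² ≈ 108.941 (4× faster decay)
  n=3: λ₃ = 30.6π²/1.11² ≈ 245.118 (9× faster decay)
As t → ∞, higher modes decay exponentially faster. The n=1 mode dominates: φ ~ c₁ sin(πx/1.11) e^{-λ₁t}.
Decay rate: λ₁ = 3.4π²/1.11² ≈ 27.235.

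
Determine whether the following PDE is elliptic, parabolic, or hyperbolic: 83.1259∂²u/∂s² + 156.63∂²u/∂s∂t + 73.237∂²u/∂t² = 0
Coefficients: A = 83.1259, B = 156.63, C = 73.237. B² - 4AC = 181.3907468, which is positive, so the equation is hyperbolic.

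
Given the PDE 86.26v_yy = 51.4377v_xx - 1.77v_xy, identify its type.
Rewriting in standard form: -51.4377v_xx + 1.77v_xy + 86.26v_yy = 0. The second-order coefficients are A = -51.4377, B = 1.77, C = 86.26. Since B² - 4AC = 17751.196908 > 0, this is a hyperbolic PDE.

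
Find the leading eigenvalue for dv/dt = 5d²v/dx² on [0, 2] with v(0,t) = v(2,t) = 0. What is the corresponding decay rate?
Eigenvalues: λₙ = 5n²π²/2².
First three modes:
  n=1: λ₁ = 5π²/2² ≈ 12.337
  n=2: λ₂ = 20π²/2² ≈ 49.348 (4× faster decay)
  n=3: λ₃ = 45π²/2² ≈ 111.033 (9× faster decay)
As t → ∞, higher modes decay exponentially faster. The n=1 mode dominates: v ~ c₁ sin(πx/2) e^{-λ₁t}.
Decay rate: λ₁ = 5π²/2² ≈ 12.337.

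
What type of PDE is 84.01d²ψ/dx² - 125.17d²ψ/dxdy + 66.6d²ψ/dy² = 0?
With A = 84.01, B = -125.17, C = 66.6, the discriminant is -6712.7351. This is an elliptic PDE.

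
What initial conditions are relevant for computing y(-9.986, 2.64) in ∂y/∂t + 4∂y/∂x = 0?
A single point: x = -20.546. The characteristic through (-9.986, 2.64) is x - 4t = const, so x = -9.986 - 4·2.64 = -20.546.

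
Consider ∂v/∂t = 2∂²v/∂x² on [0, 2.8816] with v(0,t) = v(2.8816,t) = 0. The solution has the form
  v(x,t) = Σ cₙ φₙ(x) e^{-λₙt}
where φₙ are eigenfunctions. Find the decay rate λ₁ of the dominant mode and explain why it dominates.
Eigenvalues: λₙ = 2n²π²/2.8816².
First three modes:
  n=1: λ₁ = 2π²/2.8816² ≈ 2.377
  n=2: λ₂ = 8π²/2.8816² ≈ 9.509 (4× faster decay)
  n=3: λ₃ = 18π²/2.8816² ≈ 21.395 (9× faster decay)
As t → ∞, higher modes decay exponentially faster. The n=1 mode dominates: v ~ c₁ sin(πx/2.8816) e^{-λ₁t}.
Decay rate: λ₁ = 2π²/2.8816² ≈ 2.377.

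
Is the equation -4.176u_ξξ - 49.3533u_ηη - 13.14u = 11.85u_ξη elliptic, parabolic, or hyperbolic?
Rewriting in standard form: -4.176u_ξξ - 11.85u_ξη - 49.3533u_ηη - 13.14u = 0. Computing B² - 4AC with A = -4.176, B = -11.85, C = -49.3533: discriminant = -683.9750232 (negative). Answer: elliptic.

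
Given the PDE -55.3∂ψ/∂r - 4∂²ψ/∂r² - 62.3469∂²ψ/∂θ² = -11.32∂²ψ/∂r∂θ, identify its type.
Rewriting in standard form: -4∂²ψ/∂r² + 11.32∂²ψ/∂r∂θ - 62.3469∂²ψ/∂θ² - 55.3∂ψ/∂r = 0. The second-order coefficients are A = -4, B = 11.32, C = -62.3469. Since B² - 4AC = -869.408 < 0, this is an elliptic PDE.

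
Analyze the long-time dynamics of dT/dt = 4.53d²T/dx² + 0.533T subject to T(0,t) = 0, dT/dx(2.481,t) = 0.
Long-time behavior: T → 0. Diffusion dominates reaction (r=0.533 < κπ²/(4L²)≈1.82); solution decays.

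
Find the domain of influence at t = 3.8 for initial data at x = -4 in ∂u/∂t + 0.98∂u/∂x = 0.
At x = -0.276. The characteristic carries data from (-4, 0) to (-0.276, 3.8).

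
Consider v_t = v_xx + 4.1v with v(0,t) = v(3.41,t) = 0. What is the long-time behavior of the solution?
As t → ∞, v grows unboundedly. Reaction dominates diffusion (r=4.1 > κπ²/L²≈0.85); solution grows exponentially.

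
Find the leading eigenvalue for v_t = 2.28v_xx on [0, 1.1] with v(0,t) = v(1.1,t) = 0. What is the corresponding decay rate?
Eigenvalues: λₙ = 2.28n²π²/1.1².
First three modes:
  n=1: λ₁ = 2.28π²/1.1² ≈ 18.597
  n=2: λ₂ = 9.12π²/1.1² ≈ 74.389 (4× faster decay)
  n=3: λ₃ = 20.52π²/1.1² ≈ 167.375 (9× faster decay)
As t → ∞, higher modes decay exponentially faster. The n=1 mode dominates: v ~ c₁ sin(πx/1.1) e^{-λ₁t}.
Decay rate: λ₁ = 2.28π²/1.1² ≈ 18.597.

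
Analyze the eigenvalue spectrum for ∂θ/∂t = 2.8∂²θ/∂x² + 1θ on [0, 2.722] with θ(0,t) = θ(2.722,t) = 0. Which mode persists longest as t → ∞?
Eigenvalues: λₙ = 2.8n²π²/2.722² - 1.
First three modes:
  n=1: λ₁ = 2.8π²/2.722² - 1 ≈ 2.73
  n=2: λ₂ = 11.2π²/2.722² - 1 ≈ 13.919
  n=3: λ₃ = 25.2π²/2.722² - 1 ≈ 32.568
Since 2.8π²/2.722² ≈ 3.73 > 1, all λₙ > 0.
The n=1 mode decays slowest → dominates as t → ∞.
Asymptotic: θ ~ c₁ sin(πx/2.722) e^{-λ₁t} with decay rate λ₁ ≈ 2.73.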